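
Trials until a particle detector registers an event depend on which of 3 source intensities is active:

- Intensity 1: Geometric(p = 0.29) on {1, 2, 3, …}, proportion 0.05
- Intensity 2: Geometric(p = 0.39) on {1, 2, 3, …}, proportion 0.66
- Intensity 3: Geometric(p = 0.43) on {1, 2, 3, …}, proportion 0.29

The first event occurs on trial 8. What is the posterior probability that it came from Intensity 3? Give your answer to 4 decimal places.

The responsibility of component k is P(Z=k) f_k(x) divided by Σ_j P(Z=j) f_j(x).
Component likelihoods at x = 8:
  L_1 = 0.0263758
  L_2 = 0.0122567
  L_3 = 0.00840606
Weight by the priors:
  P(Z=1)·L_1 = 0.05 × 0.0263758 = 0.00131879
  P(Z=2)·L_2 = 0.66 × 0.0122567 = 0.00808942
  P(Z=3)·L_3 = 0.29 × 0.00840606 = 0.00243776
Denominator: 0.00131879 + 0.00808942 + 0.00243776 = 0.011846
P(Intensity 3 | 8) ≈ 0.2058

0.2058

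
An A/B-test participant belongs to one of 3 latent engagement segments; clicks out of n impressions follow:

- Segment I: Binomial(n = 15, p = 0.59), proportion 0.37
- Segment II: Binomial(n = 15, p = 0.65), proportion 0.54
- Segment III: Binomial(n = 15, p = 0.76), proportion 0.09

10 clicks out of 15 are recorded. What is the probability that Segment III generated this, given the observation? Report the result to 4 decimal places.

0.0712

Posterior ∝ prior × likelihood, so P(k | x) ∝ π_k f_k(x); normalise over all components.
Component likelihoods at x = 10 clicks out of 15:
  p_I = 0.177826
  p_II = 0.212339
  p_III = 0.153726
Multiply by the mixture weights:
  π_I·p_I = 0.37 × 0.177826 = 0.0657955
  π_II·p_II = 0.54 × 0.212339 = 0.114663
  π_III·p_III = 0.09 × 0.153726 = 0.0138353
Evidence: 0.0657955 + 0.114663 + 0.0138353 = 0.194294
P(Segment III | the observation) ≈ 0.0712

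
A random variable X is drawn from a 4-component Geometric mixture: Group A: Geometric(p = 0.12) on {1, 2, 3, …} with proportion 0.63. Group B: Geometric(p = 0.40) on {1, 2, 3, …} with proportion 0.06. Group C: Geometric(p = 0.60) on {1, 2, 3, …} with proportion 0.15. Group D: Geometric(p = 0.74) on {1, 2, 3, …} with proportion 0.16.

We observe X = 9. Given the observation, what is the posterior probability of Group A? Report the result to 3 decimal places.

0.983

The responsibility of component k is π_k f_k(x) divided by Σ_j π_j f_j(x).
Geometric probabilities:
  p_A = 0.0431561
  p_B = 0.00671846
  p_C = 0.000393216
  p_D = 1.54532e-05
Prior × likelihood for each component:
  π_A·p_A = 0.63 × 0.0431561 = 0.0271884
  π_B·p_B = 0.06 × 0.00671846 = 0.000403108
  π_C·p_C = 0.15 × 0.000393216 = 5.89824e-05
  π_D·p_D = 0.16 × 1.54532e-05 = 2.47251e-06
Marginal: 0.0271884 + 0.000403108 + 5.89824e-05 + 2.47251e-06 = 0.0276529
P(Group A | data) = 0.0271884 / 0.0276529 ≈ 0.983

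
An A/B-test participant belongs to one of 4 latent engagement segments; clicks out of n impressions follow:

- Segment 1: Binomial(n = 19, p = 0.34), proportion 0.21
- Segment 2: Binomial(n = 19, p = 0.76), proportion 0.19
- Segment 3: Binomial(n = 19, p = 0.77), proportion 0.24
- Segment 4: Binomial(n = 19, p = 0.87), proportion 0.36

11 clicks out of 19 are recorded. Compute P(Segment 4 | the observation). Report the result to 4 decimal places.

The responsibility of component k is π_k f_k(x) divided by Σ_j π_j f_j(x).
Component likelihoods at x = 11 clicks out of 19:
  f_1 = C(19,11)·0.34^11·0.66^8 = 75582·7.01888e-06·0.0360041 = 0.0191002
  f_2 = C(19,11)·0.76^11·0.24^8 = 75582·0.0488596·1.10075e-05 = 0.0406497
  f_3 = C(19,11)·0.77^11·0.23^8 = 75582·0.0564154·7.8311e-06 = 0.0333917
  f_4 = C(19,11)·0.87^11·0.13^8 = 75582·0.216128·8.15731e-08 = 0.00133253
Prior × likelihood for each component:
  π_1·f_1 = 0.21 × 0.0191002 = 0.00401104
  π_2·f_2 = 0.19 × 0.0406497 = 0.00772345
  π_3·f_3 = 0.24 × 0.0333917 = 0.00801402
  π_4·f_4 = 0.36 × 0.00133253 = 0.000479711
Sum: 0.00401104 + 0.00772345 + 0.00801402 + 0.000479711 = 0.0202282
P(Segment 4 | the observation) ≈ 0.0237

0.0237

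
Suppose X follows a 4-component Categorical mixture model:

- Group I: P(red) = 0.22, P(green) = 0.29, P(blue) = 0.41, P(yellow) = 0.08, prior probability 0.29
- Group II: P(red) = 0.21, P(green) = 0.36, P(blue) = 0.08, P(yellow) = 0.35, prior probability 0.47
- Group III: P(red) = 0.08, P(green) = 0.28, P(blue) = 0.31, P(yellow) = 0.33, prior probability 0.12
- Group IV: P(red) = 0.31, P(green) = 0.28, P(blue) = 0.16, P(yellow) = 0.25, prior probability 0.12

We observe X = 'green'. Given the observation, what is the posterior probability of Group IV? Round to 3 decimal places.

P(component k | x) = π_k·f_k(x) / marginal(x), where marginal(x) = Σ_j π_j·f_j(x).
Categorical probabilities:
  L_I = P(green | comp) = 0.29
  L_II = P(green | comp) = 0.36
  L_III = P(green | comp) = 0.28
  L_IV = P(green | comp) = 0.28
Prior × likelihood for each component:
  π_I·L_I = 0.29 × 0.29 = 0.0841
  π_II·L_II = 0.47 × 0.36 = 0.1692
  π_III·L_III = 0.12 × 0.28 = 0.0336
  π_IV·L_IV = 0.12 × 0.28 = 0.0336
Sum: 0.0841 + 0.1692 + 0.0336 + 0.0336 = 0.3205
P(Group IV | 'green') ≈ 0.105

0.105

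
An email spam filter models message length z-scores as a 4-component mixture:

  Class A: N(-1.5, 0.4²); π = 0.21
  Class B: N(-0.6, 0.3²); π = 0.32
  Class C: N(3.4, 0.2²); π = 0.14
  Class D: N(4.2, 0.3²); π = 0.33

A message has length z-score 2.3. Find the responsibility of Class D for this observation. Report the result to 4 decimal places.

Posterior ∝ prior × likelihood, so P(k | x) ∝ π_k f_k(x); normalise over all components.
Evaluate each component's likelihood at the observed value:
  p_A = 2.51948e-20
  p_B = 6.8012e-21
  p_C = 5.38488e-07
  p_D = 2.59282e-09
Weight by the priors:
  π_A·p_A = 0.21 × 2.51948e-20 = 5.29092e-21
  π_B·p_B = 0.32 × 6.8012e-21 = 2.17638e-21
  π_C·p_C = 0.14 × 5.38488e-07 = 7.53883e-08
  π_D·p_D = 0.33 × 2.59282e-09 = 8.55629e-10
Marginal: 5.29092e-21 + 2.17638e-21 + 7.53883e-08 + 8.55629e-10 = 7.62439e-08
Responsibility of Class D: 8.55629e-10 / 7.62439e-08 ≈ 0.0112

0.0112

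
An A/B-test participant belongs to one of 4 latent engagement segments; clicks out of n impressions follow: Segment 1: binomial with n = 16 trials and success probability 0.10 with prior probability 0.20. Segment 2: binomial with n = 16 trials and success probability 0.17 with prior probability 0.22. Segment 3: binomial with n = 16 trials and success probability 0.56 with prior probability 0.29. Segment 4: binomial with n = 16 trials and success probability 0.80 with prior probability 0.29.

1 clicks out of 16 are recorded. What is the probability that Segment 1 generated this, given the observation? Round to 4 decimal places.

0.6430

P(component k | x) = π_k·f_k(x) / marginal(x), where marginal(x) = Σ_j π_j·f_j(x).
Component likelihoods at x = 1 clicks out of 16:
  L_1 = 0.329426
  L_2 = 0.166242
  L_3 = 4.01882e-05
  L_4 = 4.1943e-10
Unnormalised posteriors:
  π_1·L_1 = 0.20 × 0.329426 = 0.0658852
  π_2·L_2 = 0.22 × 0.166242 = 0.0365732
  π_3·L_3 = 0.29 × 4.01882e-05 = 1.16546e-05
  π_4·L_4 = 0.29 × 4.1943e-10 = 1.21635e-10
Normaliser: 0.0658852 + 0.0365732 + 1.16546e-05 + 1.21635e-10 = 0.10247
So the posterior for Segment 1 is 0.0658852 / 0.10247 ≈ 0.6430.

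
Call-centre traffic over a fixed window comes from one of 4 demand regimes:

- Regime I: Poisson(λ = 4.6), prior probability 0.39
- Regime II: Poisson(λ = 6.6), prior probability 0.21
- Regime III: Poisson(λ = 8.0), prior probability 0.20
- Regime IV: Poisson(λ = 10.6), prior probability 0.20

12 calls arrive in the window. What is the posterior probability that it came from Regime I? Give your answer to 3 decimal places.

By Bayes' theorem, P(k | x) = P(Z=k) f_k(x) / Σ_j P(Z=j) f_j(x).
Poisson probabilities:
  p_I = e^(−4.6)·4.6^12/12! = 0.00188366
  p_II = e^(−6.6)·6.6^12/12! = 0.019402
  p_III = e^(−8.0)·8.0^12/12! = 0.0481268
  p_IV = e^(−10.6)·10.6^12/12! = 0.104668
Weight by the priors:
  P(Z=I)·p_I = 0.39 × 0.00188366 = 0.000734627
  P(Z=II)·p_II = 0.21 × 0.019402 = 0.00407442
  P(Z=III)·p_III = 0.20 × 0.0481268 = 0.00962536
  P(Z=IV)·p_IV = 0.20 × 0.104668 = 0.0209335
Evidence: 0.000734627 + 0.00407442 + 0.00962536 + 0.0209335 = 0.0353679
P(Regime I | x) ≈ 0.021

0.021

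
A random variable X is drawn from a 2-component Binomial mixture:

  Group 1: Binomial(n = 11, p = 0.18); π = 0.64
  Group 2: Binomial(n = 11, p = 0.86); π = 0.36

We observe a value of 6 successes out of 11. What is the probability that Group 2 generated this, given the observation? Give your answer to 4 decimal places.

0.4925

The responsibility of component k is π_k f_k(x) divided by Σ_j π_j f_j(x).
Evaluate each component's likelihood at the observed value:
  p_1 = C(11,6)·0.18^6·0.82^5 = 462·3.40122e-05·0.37074 = 0.00582568
  p_2 = C(11,6)·0.86^6·0.14^5 = 462·0.404567·5.37824e-05 = 0.0100525
Weight by the priors:
  π_1·p_1 = 0.64 × 0.00582568 = 0.00372843
  π_2·p_2 = 0.36 × 0.0100525 = 0.00361889
Sum: 0.00372843 + 0.00361889 = 0.00734732
P(Group 2 | data) = 0.00361889 / 0.00734732 ≈ 0.4925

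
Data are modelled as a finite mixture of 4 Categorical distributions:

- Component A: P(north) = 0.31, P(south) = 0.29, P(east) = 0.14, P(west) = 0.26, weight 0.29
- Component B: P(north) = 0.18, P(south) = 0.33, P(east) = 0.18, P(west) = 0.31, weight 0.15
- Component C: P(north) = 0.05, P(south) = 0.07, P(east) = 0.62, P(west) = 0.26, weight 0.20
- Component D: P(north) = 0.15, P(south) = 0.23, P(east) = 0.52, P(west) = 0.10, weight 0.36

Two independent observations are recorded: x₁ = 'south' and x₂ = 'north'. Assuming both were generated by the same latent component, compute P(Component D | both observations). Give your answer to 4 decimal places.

Posterior ∝ prior × likelihood, so P(k | x) ∝ π_k f_k(x); normalise over all components.
Since both observations come from the same component, the likelihood for component k is f_k(x₁)·f_k(x₂).
  L_A = [P(south | comp) = 0.29] × [0.31] = 0.0899
  L_B = [P(south | comp) = 0.33] × [0.18] = 0.0594
  L_C = [P(south | comp) = 0.07] × [0.05] = 0.0035
  L_D = [P(south | comp) = 0.23] × [0.15] = 0.0345
Unnormalised posteriors:
  π_A·L_A = 0.29 × 0.0899 = 0.026071
  π_B·L_B = 0.15 × 0.0594 = 0.00891
  π_C·L_C = 0.20 × 0.0035 = 0.0007
  π_D·L_D = 0.36 × 0.0345 = 0.01242
Evidence: 0.026071 + 0.00891 + 0.0007 + 0.01242 = 0.048101
So the posterior for Component D is 0.01242 / 0.048101 ≈ 0.2582.

0.2582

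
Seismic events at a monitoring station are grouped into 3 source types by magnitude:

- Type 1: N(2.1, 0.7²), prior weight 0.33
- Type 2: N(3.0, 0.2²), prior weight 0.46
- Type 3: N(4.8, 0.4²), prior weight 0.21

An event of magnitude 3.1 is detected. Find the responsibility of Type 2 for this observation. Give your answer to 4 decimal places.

0.9227

P(component k | x) = w_k·f_k(x) / marginal(x), where marginal(x) = Σ_j w_j·f_j(x).
Normal densities:
  f_1 = 0.205426
  f_2 = 1.76033
  f_3 = 0.000119297
Weight by the priors:
  w_1·f_1 = 0.33 × 0.205426 = 0.0677904
  w_2·f_2 = 0.46 × 1.76033 = 0.80975
  w_3·f_3 = 0.21 × 0.000119297 = 2.50523e-05
Normaliser: 0.0677904 + 0.80975 + 2.50523e-05 = 0.877566
P(Type 2 | data) = 0.80975 / 0.877566 ≈ 0.9227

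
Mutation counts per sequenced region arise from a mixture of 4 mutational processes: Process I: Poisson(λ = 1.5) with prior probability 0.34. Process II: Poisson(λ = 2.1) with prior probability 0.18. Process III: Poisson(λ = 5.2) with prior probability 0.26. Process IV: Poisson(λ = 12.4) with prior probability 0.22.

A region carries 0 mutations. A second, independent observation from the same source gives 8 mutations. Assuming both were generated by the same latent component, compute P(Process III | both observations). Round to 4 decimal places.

0.7438

Apply Bayes' rule: the posterior for each component is proportional to its prior times its likelihood at x.
Since both observations come from the same component, the likelihood for component k is f_k(x₁)·f_k(x₂).
  f_I = [0.22313] × [0.00014183] = 3.16465e-05
  f_II = [0.122456] × [0.00114872] = 0.000140669
  f_III = [0.00551656] × [0.0731434] = 0.0004035
  f_IV = [4.11859e-06] × [0.0570954] = 2.35153e-07
Multiply by the mixture weights:
  P(Z=I)·f_I = 0.34 × 3.16465e-05 = 1.07598e-05
  P(Z=II)·f_II = 0.18 × 0.000140669 = 2.53203e-05
  P(Z=III)·f_III = 0.26 × 0.0004035 = 0.00010491
  P(Z=IV)·f_IV = 0.22 × 2.35153e-07 = 5.17336e-08
Sum: 1.07598e-05 + 2.53203e-05 + 0.00010491 + 5.17336e-08 = 0.000141042
P(Process III | x₁, x₂) = 0.00010491 / 0.000141042 ≈ 0.7438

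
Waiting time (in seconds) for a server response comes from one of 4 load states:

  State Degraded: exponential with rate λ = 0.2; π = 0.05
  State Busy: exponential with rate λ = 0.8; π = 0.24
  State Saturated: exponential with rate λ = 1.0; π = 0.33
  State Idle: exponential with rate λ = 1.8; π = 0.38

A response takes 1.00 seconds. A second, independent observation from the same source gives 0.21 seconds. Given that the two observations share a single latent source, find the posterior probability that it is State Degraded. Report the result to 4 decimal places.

0.0053

By Bayes' theorem, P(k | x) = π_k f_k(x) / Σ_j π_j f_j(x).
Since both observations come from the same component, the likelihood for component k is f_k(x₁)·f_k(x₂).
  p_Degraded = [0.2·e^(−0.2·1.00) = 0.2·e^(−0.2000) = 0.163746] × [0.191774] = 0.0314022
  p_Busy = [0.8·e^(−0.8·1.00) = 0.8·e^(−0.8000) = 0.359463] × [0.676283] = 0.243099
  p_Saturated = [1.0·e^(−1.0·1.00) = 1.0·e^(−1.0000) = 0.367879] × [0.810584] = 0.298197
  p_Idle = [1.8·e^(−1.8·1.00) = 1.8·e^(−1.8000) = 0.297538] × [1.23341] = 0.366988
Weight by the priors:
  π_Degraded·p_Degraded = 0.05 × 0.0314022 = 0.00157011
  π_Busy·p_Busy = 0.24 × 0.243099 = 0.0583437
  π_Saturated·p_Saturated = 0.33 × 0.298197 = 0.0984051
  π_Idle·p_Idle = 0.38 × 0.366988 = 0.139455
Sum: 0.00157011 + 0.0583437 + 0.0984051 + 0.139455 = 0.297774
Responsibility of State Degraded: 0.00157011 / 0.297774 ≈ 0.0053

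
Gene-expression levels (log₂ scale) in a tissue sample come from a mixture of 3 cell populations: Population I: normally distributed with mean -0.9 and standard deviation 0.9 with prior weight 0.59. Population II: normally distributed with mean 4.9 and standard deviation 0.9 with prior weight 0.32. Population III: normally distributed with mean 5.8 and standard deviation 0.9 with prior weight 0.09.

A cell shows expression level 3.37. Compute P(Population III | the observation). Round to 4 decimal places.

0.0302

By Bayes' theorem, P(k | x) = π_k f_k(x) / Σ_j π_j f_j(x).
Evaluate each component's likelihood at the observed value:
  f_I = 5.73769e-06
  f_II = 0.104499
  f_III = 0.0115788
Prior × likelihood for each component:
  π_I·f_I = 0.59 × 5.73769e-06 = 3.38523e-06
  π_II·f_II = 0.32 × 0.104499 = 0.0334397
  π_III·f_III = 0.09 × 0.0115788 = 0.00104209
Sum: 3.38523e-06 + 0.0334397 + 0.00104209 = 0.0344852
P(Population III | x) = 0.00104209 / 0.0344852 ≈ 0.0302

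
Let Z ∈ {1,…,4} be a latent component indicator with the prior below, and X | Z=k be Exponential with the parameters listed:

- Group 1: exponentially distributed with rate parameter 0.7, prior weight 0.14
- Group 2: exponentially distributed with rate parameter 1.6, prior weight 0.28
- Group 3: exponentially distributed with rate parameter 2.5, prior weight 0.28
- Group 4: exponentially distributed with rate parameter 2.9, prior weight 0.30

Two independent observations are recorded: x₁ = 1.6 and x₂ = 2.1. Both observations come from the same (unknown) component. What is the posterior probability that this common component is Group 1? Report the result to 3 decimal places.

0.706

P(component k | x) = P(Z=k)·f_k(x) / marginal(x), where marginal(x) = Σ_j P(Z=j)·f_j(x).
Since both observations come from the same component, the likelihood for component k is f_k(x₁)·f_k(x₂).
  p_1 = [0.7·e^(−0.7·1.6) = 0.7·e^(−1.1200) = 0.228396] × [0.160948] = 0.0367598
  p_2 = [1.6·e^(−1.6·1.6) = 1.6·e^(−2.5600) = 0.123688] × [0.0555764] = 0.00687411
  p_3 = [2.5·e^(−2.5·1.6) = 2.5·e^(−4.0000) = 0.0457891] × [0.0131188] = 0.000600698
  p_4 = [2.9·e^(−2.9·1.6) = 2.9·e^(−4.6400) = 0.0280073] × [0.00656969] = 0.000183999
Weight by the priors:
  P(Z=1)·p_1 = 0.14 × 0.0367598 = 0.00514637
  P(Z=2)·p_2 = 0.28 × 0.00687411 = 0.00192475
  P(Z=3)·p_3 = 0.28 × 0.000600698 = 0.000168195
  P(Z=4)·p_4 = 0.30 × 0.000183999 = 5.51998e-05
Denominator: 0.00514637 + 0.00192475 + 0.000168195 + 5.51998e-05 = 0.00729452
P(Group 1 | x₁, x₂) = 0.00514637 / 0.00729452 ≈ 0.706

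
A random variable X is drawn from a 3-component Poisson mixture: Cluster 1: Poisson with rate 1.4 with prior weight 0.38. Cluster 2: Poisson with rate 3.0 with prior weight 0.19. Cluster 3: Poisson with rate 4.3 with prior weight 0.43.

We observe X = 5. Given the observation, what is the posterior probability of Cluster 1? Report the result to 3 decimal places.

0.044

The responsibility of component k is π_k f_k(x) divided by Σ_j π_j f_j(x).
Evaluate each component's likelihood at the observed value:
  L_1 = 0.0110521
  L_2 = 0.100819
  L_3 = 0.166224
Weight by the priors:
  π_1·L_1 = 0.38 × 0.0110521 = 0.00419982
  π_2·L_2 = 0.19 × 0.100819 = 0.0191556
  π_3·L_3 = 0.43 × 0.166224 = 0.0714765
Evidence: 0.00419982 + 0.0191556 + 0.0714765 = 0.0948319
P(Cluster 1 | x) ≈ 0.044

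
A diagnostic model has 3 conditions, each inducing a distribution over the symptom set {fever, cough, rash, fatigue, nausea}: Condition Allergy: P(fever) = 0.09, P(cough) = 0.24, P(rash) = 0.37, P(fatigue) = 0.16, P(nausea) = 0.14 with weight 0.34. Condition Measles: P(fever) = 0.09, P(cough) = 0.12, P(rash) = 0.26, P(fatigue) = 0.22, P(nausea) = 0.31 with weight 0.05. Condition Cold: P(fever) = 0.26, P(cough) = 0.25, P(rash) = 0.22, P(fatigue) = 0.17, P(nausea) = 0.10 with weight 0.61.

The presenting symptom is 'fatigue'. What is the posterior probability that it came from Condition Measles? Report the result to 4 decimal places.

0.0651

Apply Bayes' rule: the posterior for each component is proportional to its prior times its likelihood at x.
Evaluate each component's likelihood at the observed value:
  p_Allergy = 0.16
  p_Measles = 0.22
  p_Cold = 0.17
Unnormalised posteriors:
  P(Z=Allergy)·p_Allergy = 0.34 × 0.16 = 0.0544
  P(Z=Measles)·p_Measles = 0.05 × 0.22 = 0.011
  P(Z=Cold)·p_Cold = 0.61 × 0.17 = 0.1037
Denominator: 0.0544 + 0.011 + 0.1037 = 0.1691
So the posterior for Condition Measles is 0.011 / 0.1691 ≈ 0.0651.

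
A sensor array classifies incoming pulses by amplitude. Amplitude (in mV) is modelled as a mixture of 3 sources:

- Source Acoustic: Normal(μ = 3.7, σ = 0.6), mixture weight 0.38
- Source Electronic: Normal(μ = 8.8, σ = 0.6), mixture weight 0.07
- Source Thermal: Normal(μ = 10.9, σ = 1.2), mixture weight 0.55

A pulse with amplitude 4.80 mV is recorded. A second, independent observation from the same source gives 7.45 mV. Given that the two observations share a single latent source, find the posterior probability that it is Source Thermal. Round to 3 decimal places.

By Bayes' theorem, P(k | x) = π_k f_k(x) / Σ_j π_j f_j(x).
Since both observations come from the same component, the likelihood for component k is f_k(x₁)·f_k(x₂).
  f_Acoustic = [0.123852] × [2.19e-09] = 2.71236e-10
  f_Electronic = [1.48515e-10] × [0.0528994] = 7.85636e-12
  f_Thermal = [8.13924e-07] × [0.00533177] = 4.33965e-09
Weight by the priors:
  π_Acoustic·f_Acoustic = 0.38 × 2.71236e-10 = 1.0307e-10
  π_Electronic·f_Electronic = 0.07 × 7.85636e-12 = 5.49945e-13
  π_Thermal·f_Thermal = 0.55 × 4.33965e-09 = 2.38681e-09
Sum: 1.0307e-10 + 5.49945e-13 + 2.38681e-09 = 2.49043e-09
P(Source Thermal | data) = 2.38681e-09 / 2.49043e-09 ≈ 0.958

0.958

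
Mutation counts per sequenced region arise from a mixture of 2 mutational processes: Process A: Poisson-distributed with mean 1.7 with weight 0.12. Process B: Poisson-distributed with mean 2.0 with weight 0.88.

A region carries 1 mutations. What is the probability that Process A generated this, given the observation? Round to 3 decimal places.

Apply Bayes' rule: the posterior for each component is proportional to its prior times its likelihood at x.
Poisson probabilities:
  f_A = 0.310562
  f_B = 0.270671
Prior × likelihood for each component:
  P(Z=A)·f_A = 0.12 × 0.310562 = 0.0372674
  P(Z=B)·f_B = 0.88 × 0.270671 = 0.23819
Denominator: 0.0372674 + 0.23819 = 0.275458
P(Process A | 1 mutations) ≈ 0.135

0.135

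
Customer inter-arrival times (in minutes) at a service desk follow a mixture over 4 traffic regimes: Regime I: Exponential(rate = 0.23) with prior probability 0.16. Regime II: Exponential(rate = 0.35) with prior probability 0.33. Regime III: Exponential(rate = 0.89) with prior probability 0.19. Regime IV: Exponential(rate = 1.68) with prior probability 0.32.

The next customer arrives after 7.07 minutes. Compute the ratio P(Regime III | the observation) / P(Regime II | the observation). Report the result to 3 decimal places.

0.032

Only the two components matter; the odds are (π_i f_i(x)) / (π_j f_j(x)).
Evaluate each component's likelihood at the observed value:
  p_I = 0.23·e^(−0.23·7.07) = 0.23·e^(−1.6261) = 0.0452399
  p_II = 0.35·e^(−0.35·7.07) = 0.35·e^(−2.4745) = 0.0294718
  p_III = 0.89·e^(−0.89·7.07) = 0.89·e^(−6.2923) = 0.00164694
  p_IV = 1.68·e^(−1.68·7.07) = 1.68·e^(−11.8776) = 1.16663e-05
0.000312919 / 0.00972569 ≈ 0.032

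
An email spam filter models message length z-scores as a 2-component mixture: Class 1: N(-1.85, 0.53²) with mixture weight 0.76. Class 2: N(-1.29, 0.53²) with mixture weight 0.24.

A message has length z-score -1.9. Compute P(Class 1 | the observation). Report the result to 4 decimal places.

0.8594

Posterior ∝ prior × likelihood, so P(k | x) ∝ P(Z=k) f_k(x); normalise over all components.
Component likelihoods at x = -1.9:
  L_1 = (1/(0.53·√(2π)))·exp(−(-1.9−-1.85)²/(2·0.53²)) = 0.752721·exp(-0.00445) = 0.749379
  L_2 = (1/(0.53·√(2π)))·exp(−(-1.9−-1.29)²/(2·0.53²)) = 0.752721·exp(-0.66234) = 0.388138
Multiply by the mixture weights:
  P(Z=1)·L_1 = 0.76 × 0.749379 = 0.569528
  P(Z=2)·L_2 = 0.24 × 0.388138 = 0.093153
Normaliser: 0.569528 + 0.093153 = 0.662681
So the posterior for Class 1 is 0.569528 / 0.662681 ≈ 0.8594.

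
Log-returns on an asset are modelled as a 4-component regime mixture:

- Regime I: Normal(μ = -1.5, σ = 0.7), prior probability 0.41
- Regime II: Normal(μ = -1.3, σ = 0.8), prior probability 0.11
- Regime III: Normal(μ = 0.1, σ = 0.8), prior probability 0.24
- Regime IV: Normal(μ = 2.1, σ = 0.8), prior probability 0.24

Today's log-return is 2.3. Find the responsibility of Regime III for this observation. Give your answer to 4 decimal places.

Apply Bayes' rule: the posterior for each component is proportional to its prior times its likelihood at x.
Component likelihoods at x = 2.3:
  f_I = (1/(0.7·√(2π)))·exp(−(2.3−-1.5)²/(2·0.7²)) = 0.569918·exp(-14.73469) = 2.27309e-07
  f_II = (1/(0.8·√(2π)))·exp(−(2.3−-1.3)²/(2·0.8²)) = 0.498678·exp(-10.12500) = 1.99797e-05
  f_III = (1/(0.8·√(2π)))·exp(−(2.3−0.1)²/(2·0.8²)) = 0.498678·exp(-3.78125) = 0.011367
  f_IV = (1/(0.8·√(2π)))·exp(−(2.3−2.1)²/(2·0.8²)) = 0.498678·exp(-0.03125) = 0.483335
Unnormalised posteriors:
  π_I·f_I = 0.41 × 2.27309e-07 = 9.31965e-08
  π_II·f_II = 0.11 × 1.99797e-05 = 2.19776e-06
  π_III·f_III = 0.24 × 0.011367 = 0.00272807
  π_IV·f_IV = 0.24 × 0.483335 = 0.116
Denominator: 9.31965e-08 + 2.19776e-06 + 0.00272807 + 0.116 = 0.118731
Responsibility of Regime III: 0.00272807 / 0.118731 ≈ 0.0230

0.0230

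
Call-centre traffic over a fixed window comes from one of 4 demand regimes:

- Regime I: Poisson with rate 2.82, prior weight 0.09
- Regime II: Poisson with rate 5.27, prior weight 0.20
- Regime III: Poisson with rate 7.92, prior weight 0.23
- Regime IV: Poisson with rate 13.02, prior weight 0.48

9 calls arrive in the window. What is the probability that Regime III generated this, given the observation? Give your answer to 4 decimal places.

0.4104

The responsibility of component k is π_k f_k(x) divided by Σ_j π_j f_j(x).
Poisson probabilities:
  f_I = e^(−2.82)·2.82^9/9! = 0.00185254
  f_II = e^(−5.27)·5.27^9/9! = 0.0444427
  f_III = e^(−7.92)·7.92^9/9! = 0.122787
  f_IV = e^(−13.02)·13.02^9/9! = 0.065648
Multiply by the mixture weights:
  π_I·f_I = 0.09 × 0.00185254 = 0.000166729
  π_II·f_II = 0.20 × 0.0444427 = 0.00888854
  π_III·f_III = 0.23 × 0.122787 = 0.0282409
  π_IV·f_IV = 0.48 × 0.065648 = 0.0315111
Normaliser: 0.000166729 + 0.00888854 + 0.0282409 + 0.0315111 = 0.0688073
P(Regime III | the observation) = 0.0282409 / 0.0688073 ≈ 0.4104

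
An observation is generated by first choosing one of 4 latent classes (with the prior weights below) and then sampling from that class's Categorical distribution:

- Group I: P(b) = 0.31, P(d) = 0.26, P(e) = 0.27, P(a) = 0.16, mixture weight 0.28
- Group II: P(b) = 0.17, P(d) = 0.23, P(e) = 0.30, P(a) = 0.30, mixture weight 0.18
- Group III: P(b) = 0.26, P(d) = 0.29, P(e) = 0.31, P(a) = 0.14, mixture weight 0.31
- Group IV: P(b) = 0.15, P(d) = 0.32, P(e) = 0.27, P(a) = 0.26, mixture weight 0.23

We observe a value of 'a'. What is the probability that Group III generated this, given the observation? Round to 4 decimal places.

0.2149

Posterior ∝ prior × likelihood, so P(k | x) ∝ π_k f_k(x); normalise over all components.
Component likelihoods at x = 'a':
  f_I = P(a | comp) = 0.16
  f_II = P(a | comp) = 0.30
  f_III = P(a | comp) = 0.14
  f_IV = P(a | comp) = 0.26
Prior × likelihood for each component:
  π_I·f_I = 0.28 × 0.16 = 0.0448
  π_II·f_II = 0.18 × 0.3 = 0.054
  π_III·f_III = 0.31 × 0.14 = 0.0434
  π_IV·f_IV = 0.23 × 0.26 = 0.0598
Evidence: 0.0448 + 0.054 + 0.0434 + 0.0598 = 0.202
So the posterior for Group III is 0.0434 / 0.202 ≈ 0.2149.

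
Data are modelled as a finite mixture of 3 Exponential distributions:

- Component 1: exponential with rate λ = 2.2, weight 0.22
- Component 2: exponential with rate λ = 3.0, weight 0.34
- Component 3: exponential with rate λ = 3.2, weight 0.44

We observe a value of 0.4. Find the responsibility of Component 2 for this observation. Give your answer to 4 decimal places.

The responsibility of component k is w_k f_k(x) divided by Σ_j w_j f_j(x).
Evaluate each component's likelihood at the observed value:
  L_1 = 2.2·e^(−2.2·0.4) = 2.2·e^(−0.8800) = 0.912522
  L_2 = 3.0·e^(−3.0·0.4) = 3.0·e^(−1.2000) = 0.903583
  L_3 = 3.2·e^(−3.2·0.4) = 3.2·e^(−1.2800) = 0.889719
Prior × likelihood for each component:
  w_1·L_1 = 0.22 × 0.912522 = 0.200755
  w_2·L_2 = 0.34 × 0.903583 = 0.307218
  w_3·L_3 = 0.44 × 0.889719 = 0.391477
Normaliser: 0.200755 + 0.307218 + 0.391477 = 0.89945
P(Component 2 | x) ≈ 0.3416

0.3416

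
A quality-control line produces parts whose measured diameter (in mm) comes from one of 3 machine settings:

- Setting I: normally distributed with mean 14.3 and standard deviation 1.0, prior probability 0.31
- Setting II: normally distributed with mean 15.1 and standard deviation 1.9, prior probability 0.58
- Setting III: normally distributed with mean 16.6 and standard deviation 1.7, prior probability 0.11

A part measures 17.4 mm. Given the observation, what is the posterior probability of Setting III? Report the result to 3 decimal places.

0.280

Apply Bayes' rule: the posterior for each component is proportional to its prior times its likelihood at x.
Normal densities:
  L_I = (1/(1.0·√(2π)))·exp(−(17.4−14.3)²/(2·1.0²)) = 0.398942·exp(-4.80500) = 0.00326682
  L_II = (1/(1.9·√(2π)))·exp(−(17.4−15.1)²/(2·1.9²)) = 0.209970·exp(-0.73269) = 0.100915
  L_III = (1/(1.7·√(2π)))·exp(−(17.4−16.6)²/(2·1.7²)) = 0.234672·exp(-0.11073) = 0.210074
Multiply by the mixture weights:
  P(Z=I)·L_I = 0.31 × 0.00326682 = 0.00101271
  P(Z=II)·L_II = 0.58 × 0.100915 = 0.0585305
  P(Z=III)·L_III = 0.11 × 0.210074 = 0.0231082
Denominator: 0.00101271 + 0.0585305 + 0.0231082 = 0.0826514
So the posterior for Setting III is 0.0231082 / 0.0826514 ≈ 0.280.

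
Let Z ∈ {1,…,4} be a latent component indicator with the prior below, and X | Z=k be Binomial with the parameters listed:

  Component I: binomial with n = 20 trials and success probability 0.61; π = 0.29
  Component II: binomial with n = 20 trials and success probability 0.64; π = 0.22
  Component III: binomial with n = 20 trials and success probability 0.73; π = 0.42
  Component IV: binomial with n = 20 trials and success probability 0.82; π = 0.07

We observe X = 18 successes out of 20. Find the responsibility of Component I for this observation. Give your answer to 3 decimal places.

0.033

P(component k | x) = w_k·f_k(x) / marginal(x), where marginal(x) = Σ_j w_j·f_j(x).
Component likelihoods at x = 18 successes out of 20:
  p_I = 0.00395203
  p_II = 0.00799094
  p_III = 0.0480057
  p_IV = 0.172961
Weight by the priors:
  w_I·p_I = 0.29 × 0.00395203 = 0.00114609
  w_II·p_II = 0.22 × 0.00799094 = 0.00175801
  w_III·p_III = 0.42 × 0.0480057 = 0.0201624
  w_IV·p_IV = 0.07 × 0.172961 = 0.0121073
Sum: 0.00114609 + 0.00175801 + 0.0201624 + 0.0121073 = 0.0351737
Responsibility of Component I: 0.00114609 / 0.0351737 ≈ 0.033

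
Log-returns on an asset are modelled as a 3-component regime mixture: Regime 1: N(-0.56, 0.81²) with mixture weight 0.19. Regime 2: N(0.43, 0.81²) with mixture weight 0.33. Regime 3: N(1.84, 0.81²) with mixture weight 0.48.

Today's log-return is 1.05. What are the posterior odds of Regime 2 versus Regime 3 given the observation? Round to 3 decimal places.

0.825

Posterior odds = (P(Z=i) f_i(x)) / (P(Z=j) f_j(x)); the normalising sum cancels.
Normal densities:
  f_1 = (1/(0.81·√(2π)))·exp(−(1.05−-0.56)²/(2·0.81²)) = 0.492521·exp(-1.97538) = 0.0683166
  f_2 = (1/(0.81·√(2π)))·exp(−(1.05−0.43)²/(2·0.81²)) = 0.492521·exp(-0.29294) = 0.367453
  f_3 = (1/(0.81·√(2π)))·exp(−(1.05−1.84)²/(2·0.81²)) = 0.492521·exp(-0.47561) = 0.306104
0.121259 / 0.14693 ≈ 0.825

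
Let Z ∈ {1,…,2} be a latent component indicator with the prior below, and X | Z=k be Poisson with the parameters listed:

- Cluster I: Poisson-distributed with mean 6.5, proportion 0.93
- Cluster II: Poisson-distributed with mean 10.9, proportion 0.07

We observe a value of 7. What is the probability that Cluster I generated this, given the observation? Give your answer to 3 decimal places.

0.967

Apply Bayes' rule: the posterior for each component is proportional to its prior times its likelihood at x.
Evaluate each component's likelihood at the observed value:
  f_I = e^(−6.5)·6.5^7/7! = 0.146234
  f_II = e^(−10.9)·10.9^7/7! = 0.0669492
Prior × likelihood for each component:
  P(Z=I)·f_I = 0.93 × 0.146234 = 0.135998
  P(Z=II)·f_II = 0.07 × 0.0669492 = 0.00468644
Normaliser: 0.135998 + 0.00468644 = 0.140684
So the posterior for Cluster I is 0.135998 / 0.140684 ≈ 0.967.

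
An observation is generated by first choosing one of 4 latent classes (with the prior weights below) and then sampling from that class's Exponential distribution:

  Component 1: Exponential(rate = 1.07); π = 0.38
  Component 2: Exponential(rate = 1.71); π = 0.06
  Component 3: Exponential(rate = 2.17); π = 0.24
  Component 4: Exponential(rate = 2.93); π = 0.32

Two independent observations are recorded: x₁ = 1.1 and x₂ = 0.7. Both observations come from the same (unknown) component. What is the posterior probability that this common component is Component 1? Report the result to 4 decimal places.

Apply Bayes' rule: the posterior for each component is proportional to its prior times its likelihood at x.
Since both observations come from the same component, the likelihood for component k is f_k(x₁)·f_k(x₂).
  L_1 = [1.07·e^(−1.07·1.1) = 1.07·e^(−1.1770) = 0.329776] × [0.505938] = 0.166846
  L_2 = [1.71·e^(−1.71·1.1) = 1.71·e^(−1.8810) = 0.260668] × [0.51659] = 0.134659
  L_3 = [2.17·e^(−2.17·1.1) = 2.17·e^(−2.3870) = 0.199434] × [0.47508] = 0.0947469
  L_4 = [2.93·e^(−2.93·1.1) = 2.93·e^(−3.2230) = 0.116718] × [0.376816] = 0.0439811
Weight by the priors:
  w_1·L_1 = 0.38 × 0.166846 = 0.0634016
  w_2·L_2 = 0.06 × 0.134659 = 0.00807951
  w_3·L_3 = 0.24 × 0.0947469 = 0.0227393
  w_4·L_4 = 0.32 × 0.0439811 = 0.014074
Denominator: 0.0634016 + 0.00807951 + 0.0227393 + 0.014074 = 0.108294
Responsibility of Component 1: 0.0634016 / 0.108294 ≈ 0.5855

0.5855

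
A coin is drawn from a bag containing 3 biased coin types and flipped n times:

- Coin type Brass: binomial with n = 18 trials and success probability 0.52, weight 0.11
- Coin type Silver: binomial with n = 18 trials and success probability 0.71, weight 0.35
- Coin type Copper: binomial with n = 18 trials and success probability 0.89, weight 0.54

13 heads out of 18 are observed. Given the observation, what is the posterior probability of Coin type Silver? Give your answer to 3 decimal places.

0.771

P(component k | x) = π_k·f_k(x) / marginal(x), where marginal(x) = Σ_j π_j·f_j(x).
Component likelihoods at x = 13 heads out of 18:
  f_Brass = C(18,13)·0.52^13·0.48^5 = 8568·0.000203256·0.0254804 = 0.0443741
  f_Silver = C(18,13)·0.71^13·0.29^5 = 8568·0.0116509·0.00205111 = 0.204752
  f_Copper = C(18,13)·0.89^13·0.11^5 = 8568·0.219821·1.61051e-05 = 0.0303328
Weight by the priors:
  π_Brass·f_Brass = 0.11 × 0.0443741 = 0.00488115
  π_Silver·f_Silver = 0.35 × 0.204752 = 0.0716632
  π_Copper·f_Copper = 0.54 × 0.0303328 = 0.0163797
Marginal: 0.00488115 + 0.0716632 + 0.0163797 = 0.092924
So the posterior for Coin type Silver is 0.0716632 / 0.092924 ≈ 0.771.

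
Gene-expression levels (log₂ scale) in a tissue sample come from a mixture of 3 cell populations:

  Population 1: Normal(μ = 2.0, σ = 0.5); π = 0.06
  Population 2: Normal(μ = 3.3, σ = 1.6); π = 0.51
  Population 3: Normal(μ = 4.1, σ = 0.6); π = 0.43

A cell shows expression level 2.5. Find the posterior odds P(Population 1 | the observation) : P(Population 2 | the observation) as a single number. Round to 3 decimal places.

Posterior odds = (P(Z=i) f_i(x)) / (P(Z=j) f_j(x)); the normalising sum cancels.
Component likelihoods at x = 2.5:
  p_1 = 0.483941
  p_2 = 0.220041
  p_3 = 0.0189933
Posterior odds = (P(Z=1)·p_1) / (P(Z=2)·p_2) = (0.06·0.483941) / (0.51·0.220041) = 0.0290365 / 0.112221 ≈ 0.259

0.259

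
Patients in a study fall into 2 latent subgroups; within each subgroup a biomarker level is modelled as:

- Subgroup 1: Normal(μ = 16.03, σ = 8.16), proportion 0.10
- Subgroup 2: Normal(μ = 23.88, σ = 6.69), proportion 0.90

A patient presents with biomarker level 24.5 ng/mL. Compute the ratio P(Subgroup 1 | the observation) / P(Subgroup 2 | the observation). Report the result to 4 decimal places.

The posterior odds equal the prior odds times the likelihood ratio: (w_i/w_j)·(f_i(x)/f_j(x)).
Component likelihoods at x = 24.5 ng/mL:
  L_1 = (1/(8.16·√(2π)))·exp(−(24.5−16.03)²/(2·8.16²)) = 0.048890·exp(-0.53871) = 0.0285273
  L_2 = (1/(6.69·√(2π)))·exp(−(24.5−23.88)²/(2·6.69²)) = 0.059633·exp(-0.00429) = 0.0593771
Odds = (0.10/0.90) × (0.0285273/0.0593771) = 0.111111 × 0.480442 ≈ 0.0534

0.0534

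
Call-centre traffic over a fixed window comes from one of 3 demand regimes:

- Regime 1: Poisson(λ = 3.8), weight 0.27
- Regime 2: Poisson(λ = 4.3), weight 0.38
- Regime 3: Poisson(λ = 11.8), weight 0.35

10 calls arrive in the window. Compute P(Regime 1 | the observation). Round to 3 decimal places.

0.025

P(component k | x) = P(Z=k)·f_k(x) / marginal(x), where marginal(x) = Σ_j P(Z=j)·f_j(x).
Poisson probabilities:
  f_1 = 0.00387038
  f_2 = 0.00808082
  f_3 = 0.108239
Unnormalised posteriors:
  P(Z=1)·f_1 = 0.27 × 0.00387038 = 0.001045
  P(Z=2)·f_2 = 0.38 × 0.00808082 = 0.00307071
  P(Z=3)·f_3 = 0.35 × 0.108239 = 0.0378835
Denominator: 0.001045 + 0.00307071 + 0.0378835 = 0.0419992
Responsibility of Regime 1: 0.001045 / 0.0419992 ≈ 0.025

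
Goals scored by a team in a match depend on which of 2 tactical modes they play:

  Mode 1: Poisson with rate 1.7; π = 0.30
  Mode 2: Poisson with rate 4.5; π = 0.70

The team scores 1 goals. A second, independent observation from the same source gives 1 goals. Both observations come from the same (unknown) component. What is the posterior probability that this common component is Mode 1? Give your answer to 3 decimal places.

P(component k | x) = π_k·f_k(x) / marginal(x), where marginal(x) = Σ_j π_j·f_j(x).
Since both observations come from the same component, the likelihood for component k is f_k(x₁)·f_k(x₂).
  p_1 = [0.310562] × [0.310562] = 0.0964488
  p_2 = [0.0499905] × [0.0499905] = 0.00249905
Weight by the priors:
  π_1·p_1 = 0.30 × 0.0964488 = 0.0289346
  π_2·p_2 = 0.70 × 0.00249905 = 0.00174933
Normaliser: 0.0289346 + 0.00174933 = 0.030684
Responsibility of Mode 1: 0.0289346 / 0.030684 ≈ 0.943

0.943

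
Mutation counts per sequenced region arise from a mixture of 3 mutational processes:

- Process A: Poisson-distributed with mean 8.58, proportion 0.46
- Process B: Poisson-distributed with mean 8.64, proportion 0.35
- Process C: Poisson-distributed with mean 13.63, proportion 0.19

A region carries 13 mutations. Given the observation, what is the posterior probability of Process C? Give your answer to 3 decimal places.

Posterior ∝ prior × likelihood, so P(k | x) ∝ P(Z=k) f_k(x); normalise over all components.
Component likelihoods at x = 13 mutations:
  f_A = e^(−8.58)·8.58^13/13! = 0.0411915
  f_B = e^(−8.64)·8.64^13/13! = 0.0424711
  f_C = e^(−13.63)·13.63^13/13! = 0.108326
Multiply by the mixture weights:
  P(Z=A)·f_A = 0.46 × 0.0411915 = 0.0189481
  P(Z=B)·f_B = 0.35 × 0.0424711 = 0.0148649
  P(Z=C)·f_C = 0.19 × 0.108326 = 0.0205819
Normaliser: 0.0189481 + 0.0148649 + 0.0205819 = 0.0543949
So the posterior for Process C is 0.0205819 / 0.0543949 ≈ 0.378.

0.378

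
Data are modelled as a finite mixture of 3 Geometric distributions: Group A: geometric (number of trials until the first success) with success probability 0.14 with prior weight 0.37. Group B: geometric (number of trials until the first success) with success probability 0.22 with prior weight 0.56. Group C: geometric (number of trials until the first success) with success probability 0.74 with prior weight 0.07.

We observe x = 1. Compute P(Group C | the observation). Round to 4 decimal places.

0.2284

P(component k | x) = P(Z=k)·f_k(x) / marginal(x), where marginal(x) = Σ_j P(Z=j)·f_j(x).
Evaluate each component's likelihood at the observed value:
  p_A = 0.14·(1−0.14)^0 = 0.14·1 = 0.14
  p_B = 0.22·(1−0.22)^0 = 0.22·1 = 0.22
  p_C = 0.74·(1−0.74)^0 = 0.74·1 = 0.74
Weight by the priors:
  P(Z=A)·p_A = 0.37 × 0.14 = 0.0518
  P(Z=B)·p_B = 0.56 × 0.22 = 0.1232
  P(Z=C)·p_C = 0.07 × 0.74 = 0.0518
Sum: 0.0518 + 0.1232 + 0.0518 = 0.2268
So the posterior for Group C is 0.0518 / 0.2268 ≈ 0.2284.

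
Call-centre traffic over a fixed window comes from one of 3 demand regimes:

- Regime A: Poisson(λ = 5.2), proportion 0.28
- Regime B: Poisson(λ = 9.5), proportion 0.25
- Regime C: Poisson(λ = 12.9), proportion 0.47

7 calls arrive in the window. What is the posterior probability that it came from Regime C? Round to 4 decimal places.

Apply Bayes' rule: the posterior for each component is proportional to its prior times its likelihood at x.
Evaluate each component's likelihood at the observed value:
  f_A = e^(−5.2)·5.2^7/7! = 0.112528
  f_B = e^(−9.5)·9.5^7/7! = 0.103714
  f_C = e^(−12.9)·12.9^7/7! = 0.0294645
Unnormalised posteriors:
  π_A·f_A = 0.28 × 0.112528 = 0.0315079
  π_B·f_B = 0.25 × 0.103714 = 0.0259285
  π_C·f_C = 0.47 × 0.0294645 = 0.0138483
Evidence: 0.0315079 + 0.0259285 + 0.0138483 = 0.0712847
P(Regime C | data) = 0.0138483 / 0.0712847 ≈ 0.1943

0.1943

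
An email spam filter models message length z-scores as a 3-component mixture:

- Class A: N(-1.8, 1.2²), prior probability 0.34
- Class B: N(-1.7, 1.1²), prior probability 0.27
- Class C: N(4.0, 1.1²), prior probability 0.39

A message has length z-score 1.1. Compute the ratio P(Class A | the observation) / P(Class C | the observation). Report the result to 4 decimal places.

1.3922

Since P(k|x) ∝ w_k f_k(x), the posterior odds are w_i f_i(x) / (w_j f_j(x)).
Normal densities:
  f_A = (1/(1.2·√(2π)))·exp(−(1.1−-1.8)²/(2·1.2²)) = 0.332452·exp(-2.92014) = 0.0179279
  f_B = (1/(1.1·√(2π)))·exp(−(1.1−-1.7)²/(2·1.1²)) = 0.362675·exp(-3.23967) = 0.0142085
  f_C = (1/(1.1·√(2π)))·exp(−(1.1−4.0)²/(2·1.1²)) = 0.362675·exp(-3.47521) = 0.0112268
Odds = (0.34/0.39) × (0.0179279/0.0112268) = 0.871795 × 1.59689 ≈ 1.3922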